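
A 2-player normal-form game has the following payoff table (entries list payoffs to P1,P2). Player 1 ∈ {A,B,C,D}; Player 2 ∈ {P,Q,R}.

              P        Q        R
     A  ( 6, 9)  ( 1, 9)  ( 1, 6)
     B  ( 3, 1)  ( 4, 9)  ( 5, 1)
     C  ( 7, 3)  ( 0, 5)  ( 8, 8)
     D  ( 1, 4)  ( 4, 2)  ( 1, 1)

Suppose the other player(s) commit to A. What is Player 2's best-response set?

u_2(P vs A) = 9
u_2(Q vs A) = 9
u_2(R vs A) = 6
max payoff 9 at {P,Q}

argmax u_2 = {P,Q}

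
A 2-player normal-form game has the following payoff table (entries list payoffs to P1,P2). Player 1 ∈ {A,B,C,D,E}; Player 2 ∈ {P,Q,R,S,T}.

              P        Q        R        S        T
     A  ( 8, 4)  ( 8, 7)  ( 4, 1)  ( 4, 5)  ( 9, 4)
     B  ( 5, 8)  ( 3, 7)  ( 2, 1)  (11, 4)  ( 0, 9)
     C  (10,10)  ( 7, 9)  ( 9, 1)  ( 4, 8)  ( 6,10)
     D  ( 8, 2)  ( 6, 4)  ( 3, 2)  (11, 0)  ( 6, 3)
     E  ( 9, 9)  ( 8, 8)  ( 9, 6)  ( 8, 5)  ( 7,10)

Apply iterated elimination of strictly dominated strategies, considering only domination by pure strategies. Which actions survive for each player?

P2 drop R (Q beats it: A:7>1 B:7>1 C:9>1 D:4>2 E:8>6)
P2 drop S (Q beats it: A:7>5 B:7>4 C:9>8 D:4>0 E:8>5)
P1 drop B (A beats it: P:8>5 Q:8>3 T:9>0)
P1 drop D (E beats it: P:9>8 Q:8>6 T:7>6)
P1→{A,C,E} P2→{P,Q,T}

IESDS → P1:{A,C,E} P2:{P,Q,T}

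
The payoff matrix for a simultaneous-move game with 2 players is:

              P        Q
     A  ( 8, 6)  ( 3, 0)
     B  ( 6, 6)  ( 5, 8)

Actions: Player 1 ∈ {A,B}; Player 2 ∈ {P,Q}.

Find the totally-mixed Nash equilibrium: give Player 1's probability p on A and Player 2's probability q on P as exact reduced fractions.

P1 indiff ⇒ q·8+(1-q)·3 = q·6+(1-q)·5 ⇒ q(2) = (1-q)(2) ⇒ q = 1/2
P2 indiff ⇒ p·6+(1-p)·6 = p·0+(1-p)·8 ⇒ p(6) = (1-p)(2) ⇒ p = 1/4

P1 mixes 1/4 on A; P2 mixes 1/2 on P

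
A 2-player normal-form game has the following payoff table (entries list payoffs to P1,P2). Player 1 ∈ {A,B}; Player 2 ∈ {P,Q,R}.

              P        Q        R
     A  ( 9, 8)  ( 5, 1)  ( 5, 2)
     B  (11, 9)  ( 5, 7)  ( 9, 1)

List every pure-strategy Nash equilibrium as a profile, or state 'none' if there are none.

Nash profiles: (B,P)

(A,P): not NE [P1→B gives 11>9]
(A,Q): not NE [P2→P gives 8>1]
(A,R): not NE [P1→B gives 9>5; P2→P gives 8>2]
(B,P): NE
(B,Q): not NE [P2→P gives 9>7]
(B,R): not NE [P2→P gives 9>1]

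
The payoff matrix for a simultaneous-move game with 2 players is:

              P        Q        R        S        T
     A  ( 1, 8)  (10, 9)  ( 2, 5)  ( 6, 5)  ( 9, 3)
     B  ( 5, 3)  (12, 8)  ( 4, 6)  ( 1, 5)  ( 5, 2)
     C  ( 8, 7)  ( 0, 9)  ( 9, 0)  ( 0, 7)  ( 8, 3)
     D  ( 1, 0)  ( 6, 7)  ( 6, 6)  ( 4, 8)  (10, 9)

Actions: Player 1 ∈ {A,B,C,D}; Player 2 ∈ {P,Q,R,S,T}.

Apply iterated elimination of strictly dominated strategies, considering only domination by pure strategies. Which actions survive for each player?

P2 drop P (Q beats it: A:9>8 B:8>3 C:9>7 D:7>0)
P2 drop R (Q beats it: A:9>5 B:8>6 C:9>0 D:7>6)
P1 drop C (A beats it: Q:10>0 S:6>0 T:9>8)
P1→{A,B,D} P2→{Q,S,T}

IESDS → P1:{A,B,D} P2:{Q,S,T}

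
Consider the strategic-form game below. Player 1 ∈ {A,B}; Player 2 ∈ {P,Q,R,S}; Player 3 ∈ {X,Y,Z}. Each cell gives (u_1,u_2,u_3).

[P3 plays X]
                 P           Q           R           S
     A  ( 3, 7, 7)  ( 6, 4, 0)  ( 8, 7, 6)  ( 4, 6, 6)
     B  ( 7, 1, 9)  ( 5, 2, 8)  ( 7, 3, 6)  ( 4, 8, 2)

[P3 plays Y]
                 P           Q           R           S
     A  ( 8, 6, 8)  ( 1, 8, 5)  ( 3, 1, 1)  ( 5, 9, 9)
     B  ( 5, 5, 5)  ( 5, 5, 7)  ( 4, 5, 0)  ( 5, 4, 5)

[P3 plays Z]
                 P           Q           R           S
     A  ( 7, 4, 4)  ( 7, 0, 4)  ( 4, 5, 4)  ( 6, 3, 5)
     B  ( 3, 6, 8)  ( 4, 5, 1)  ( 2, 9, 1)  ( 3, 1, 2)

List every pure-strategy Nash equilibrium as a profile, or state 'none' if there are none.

(A,P,X): not NE [P1→B gives 7>3; P3→Y gives 8>7]
(A,P,Y): not NE [P2→S gives 9>6]
(A,P,Z): not NE [P2→R gives 5>4; P3→Y gives 8>4]
(A,Q,X): not NE [P2→R gives 7>4; P3→Y gives 5>0]
(A,Q,Y): not NE [P1→B gives 5>1; P2→S gives 9>8]
(A,Q,Z): not NE [P2→R gives 5>0; P3→Y gives 5>4]
(A,R,X): NE
(A,R,Y): not NE [P1→B gives 4>3; P2→S gives 9>1; P3→X gives 6>1]
(A,R,Z): not NE [P3→X gives 6>4]
(A,S,X): not NE [P2→R gives 7>6; P3→Y gives 9>6]
(A,S,Y): NE
(A,S,Z): not NE [P2→R gives 5>3; P3→Y gives 9>5]
(B,P,X): not NE [P2→S gives 8>1]
(B,P,Y): not NE [P1→A gives 8>5; P3→X gives 9>5]
(B,P,Z): not NE [P1→A gives 7>3; P2→R gives 9>6; P3→X gives 9>8]
(B,Q,X): not NE [P1→A gives 6>5; P2→S gives 8>2]
(B,Q,Y): not NE [P3→X gives 8>7]
(B,Q,Z): not NE [P1→A gives 7>4; P2→R gives 9>5; P3→X gives 8>1]
(B,R,X): not NE [P1→A gives 8>7; P2→S gives 8>3]
(B,R,Y): not NE [P3→X gives 6>0]
(B,R,Z): not NE [P1→A gives 4>2; P3→X gives 6>1]
(B,S,X): not NE [P3→Y gives 5>2]
(B,S,Y): not NE [P2→R gives 5>4]
(B,S,Z): not NE [P1→A gives 6>3; P2→R gives 9>1; P3→Y gives 5>2]

PSNE = {(A,R,X), (A,S,Y)}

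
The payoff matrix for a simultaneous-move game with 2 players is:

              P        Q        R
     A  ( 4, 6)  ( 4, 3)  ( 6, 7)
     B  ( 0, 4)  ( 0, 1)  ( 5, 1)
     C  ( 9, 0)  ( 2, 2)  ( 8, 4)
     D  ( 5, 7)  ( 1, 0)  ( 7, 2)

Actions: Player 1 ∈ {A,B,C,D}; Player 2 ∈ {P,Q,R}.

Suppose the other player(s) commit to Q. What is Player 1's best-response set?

argmax u_1 = {A}

u_1(A vs Q) = 4
u_1(B vs Q) = 0
u_1(C vs Q) = 2
u_1(D vs Q) = 1
max payoff 4 at {A}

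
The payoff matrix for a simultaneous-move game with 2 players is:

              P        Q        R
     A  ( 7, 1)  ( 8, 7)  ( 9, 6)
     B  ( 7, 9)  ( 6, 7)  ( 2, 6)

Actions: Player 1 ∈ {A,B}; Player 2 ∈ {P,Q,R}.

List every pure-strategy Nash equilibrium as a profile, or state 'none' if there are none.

NE set: (A,Q), (B,P)

(A,P): not NE [P2→Q gives 7>1]
(A,Q): NE
(A,R): not NE [P2→Q gives 7>6]
(B,P): NE
(B,Q): not NE [P1→A gives 8>6; P2→P gives 9>7]
(B,R): not NE [P1→A gives 9>2; P2→P gives 9>6]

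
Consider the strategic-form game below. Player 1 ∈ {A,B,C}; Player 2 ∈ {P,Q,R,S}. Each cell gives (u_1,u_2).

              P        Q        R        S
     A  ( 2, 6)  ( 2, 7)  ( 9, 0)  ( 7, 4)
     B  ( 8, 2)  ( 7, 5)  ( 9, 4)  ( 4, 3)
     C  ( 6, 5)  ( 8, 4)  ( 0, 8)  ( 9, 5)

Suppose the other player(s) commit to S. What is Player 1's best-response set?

BR_1 = {C}

u_1(A vs S) = 7
u_1(B vs S) = 4
u_1(C vs S) = 9
max payoff 9 at {C}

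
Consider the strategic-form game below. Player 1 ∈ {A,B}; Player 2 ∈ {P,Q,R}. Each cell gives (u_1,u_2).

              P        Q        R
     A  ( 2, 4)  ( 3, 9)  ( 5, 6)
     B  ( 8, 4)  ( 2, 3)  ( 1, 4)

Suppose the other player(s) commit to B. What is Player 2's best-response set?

BR_2 = {P,R}

u_2(P vs B) = 4
u_2(Q vs B) = 3
u_2(R vs B) = 4
max payoff 4 at {P,R}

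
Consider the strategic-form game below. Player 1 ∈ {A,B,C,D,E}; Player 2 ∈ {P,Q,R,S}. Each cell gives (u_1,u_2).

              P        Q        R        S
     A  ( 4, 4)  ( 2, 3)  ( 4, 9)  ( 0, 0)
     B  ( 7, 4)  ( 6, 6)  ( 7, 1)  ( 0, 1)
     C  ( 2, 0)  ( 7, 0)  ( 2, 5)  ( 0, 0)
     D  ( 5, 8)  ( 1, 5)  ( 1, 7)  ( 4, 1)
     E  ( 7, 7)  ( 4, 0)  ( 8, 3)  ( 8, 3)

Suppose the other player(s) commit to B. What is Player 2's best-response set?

BR_2 = {Q}

u_2(P vs B) = 4
u_2(Q vs B) = 6
u_2(R vs B) = 1
u_2(S vs B) = 1
max payoff 6 at {Q}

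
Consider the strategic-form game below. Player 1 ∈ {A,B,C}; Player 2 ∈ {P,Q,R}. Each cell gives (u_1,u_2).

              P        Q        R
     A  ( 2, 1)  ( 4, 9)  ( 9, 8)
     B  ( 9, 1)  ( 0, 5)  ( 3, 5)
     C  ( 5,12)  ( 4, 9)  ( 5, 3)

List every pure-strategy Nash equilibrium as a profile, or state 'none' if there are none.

(A,P): not NE [P1→B gives 9>2; P2→Q gives 9>1]
(A,Q): NE
(A,R): not NE [P2→Q gives 9>8]
(B,P): not NE [P2→R gives 5>1]
(B,Q): not NE [P1→C gives 4>0]
(B,R): not NE [P1→A gives 9>3]
(C,P): not NE [P1→B gives 9>5]
(C,Q): not NE [P2→P gives 12>9]
(C,R): not NE [P1→A gives 9>5; P2→P gives 12>3]

NE set: (A,Q)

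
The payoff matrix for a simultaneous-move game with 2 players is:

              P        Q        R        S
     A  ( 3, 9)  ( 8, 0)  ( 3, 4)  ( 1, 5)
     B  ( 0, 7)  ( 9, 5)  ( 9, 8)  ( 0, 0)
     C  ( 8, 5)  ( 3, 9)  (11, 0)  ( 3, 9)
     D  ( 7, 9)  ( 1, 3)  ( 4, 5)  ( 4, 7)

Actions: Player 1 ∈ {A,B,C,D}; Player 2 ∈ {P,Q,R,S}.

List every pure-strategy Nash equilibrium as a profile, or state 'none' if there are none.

Equilibria: none

(A,P): not NE [P1→C gives 8>3]
(A,Q): not NE [P1→B gives 9>8; P2→P gives 9>0]
(A,R): not NE [P1→C gives 11>3; P2→P gives 9>4]
(A,S): not NE [P1→D gives 4>1; P2→P gives 9>5]
(B,P): not NE [P1→C gives 8>0; P2→R gives 8>7]
(B,Q): not NE [P2→R gives 8>5]
(B,R): not NE [P1→C gives 11>9]
(B,S): not NE [P1→D gives 4>0; P2→R gives 8>0]
(C,P): not NE [P2→S gives 9>5]
(C,Q): not NE [P1→B gives 9>3]
(C,R): not NE [P2→S gives 9>0]
(C,S): not NE [P1→D gives 4>3]
(D,P): not NE [P1→C gives 8>7]
(D,Q): not NE [P1→B gives 9>1; P2→P gives 9>3]
(D,R): not NE [P1→C gives 11>4; P2→P gives 9>5]
(D,S): not NE [P2→P gives 9>7]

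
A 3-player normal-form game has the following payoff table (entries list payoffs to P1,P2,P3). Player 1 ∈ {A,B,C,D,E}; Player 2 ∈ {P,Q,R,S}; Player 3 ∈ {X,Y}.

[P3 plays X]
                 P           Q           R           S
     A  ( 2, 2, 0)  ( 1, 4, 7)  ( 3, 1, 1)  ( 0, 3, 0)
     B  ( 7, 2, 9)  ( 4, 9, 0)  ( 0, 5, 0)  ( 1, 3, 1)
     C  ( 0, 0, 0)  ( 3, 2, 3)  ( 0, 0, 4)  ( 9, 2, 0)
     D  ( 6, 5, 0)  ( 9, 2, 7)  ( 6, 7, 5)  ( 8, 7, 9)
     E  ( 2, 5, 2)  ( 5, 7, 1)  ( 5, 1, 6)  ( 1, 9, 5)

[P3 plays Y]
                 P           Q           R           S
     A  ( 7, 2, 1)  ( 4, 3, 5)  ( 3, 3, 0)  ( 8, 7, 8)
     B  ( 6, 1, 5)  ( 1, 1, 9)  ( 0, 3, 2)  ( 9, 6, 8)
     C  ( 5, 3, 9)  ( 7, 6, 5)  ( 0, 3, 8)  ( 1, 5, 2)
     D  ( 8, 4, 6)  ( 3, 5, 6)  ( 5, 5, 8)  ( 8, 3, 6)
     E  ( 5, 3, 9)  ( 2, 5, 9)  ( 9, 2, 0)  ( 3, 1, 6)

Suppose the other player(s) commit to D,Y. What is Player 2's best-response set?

argmax u_2 = {Q,R}

u_2(P vs D,Y) = 4
u_2(Q vs D,Y) = 5
u_2(R vs D,Y) = 5
u_2(S vs D,Y) = 3
max payoff 5 at {Q,R}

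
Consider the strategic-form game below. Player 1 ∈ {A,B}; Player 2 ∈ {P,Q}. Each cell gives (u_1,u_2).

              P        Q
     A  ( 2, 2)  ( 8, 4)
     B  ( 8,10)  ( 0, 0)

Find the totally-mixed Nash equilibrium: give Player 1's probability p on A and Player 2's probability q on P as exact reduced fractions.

P1 indiff ⇒ q·2+(1-q)·8 = q·8+(1-q)·0 ⇒ q(-6) = (1-q)(-8) ⇒ q = 4/7
P2 indiff ⇒ p·2+(1-p)·10 = p·4+(1-p)·0 ⇒ p(-2) = (1-p)(-10) ⇒ p = 5/6

(p,q) = (5/6, 4/7)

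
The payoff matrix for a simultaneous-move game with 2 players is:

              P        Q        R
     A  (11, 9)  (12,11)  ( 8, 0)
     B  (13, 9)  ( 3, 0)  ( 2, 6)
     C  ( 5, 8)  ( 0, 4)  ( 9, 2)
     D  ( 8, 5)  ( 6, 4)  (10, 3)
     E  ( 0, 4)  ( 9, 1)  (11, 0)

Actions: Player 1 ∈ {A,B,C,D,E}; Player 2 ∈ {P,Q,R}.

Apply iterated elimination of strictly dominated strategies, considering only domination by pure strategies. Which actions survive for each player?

IESDS → P1:{A,B} P2:{P,Q}

P1 drop C (D beats it: P:8>5 Q:6>0 R:10>9)
P2 drop R (P beats it: A:9>0 B:9>6 D:5>3 E:4>0)
P1 drop D (A beats it: P:11>8 Q:12>6)
P1 drop E (A beats it: P:11>0 Q:12>9)
P1→{A,B} P2→{P,Q}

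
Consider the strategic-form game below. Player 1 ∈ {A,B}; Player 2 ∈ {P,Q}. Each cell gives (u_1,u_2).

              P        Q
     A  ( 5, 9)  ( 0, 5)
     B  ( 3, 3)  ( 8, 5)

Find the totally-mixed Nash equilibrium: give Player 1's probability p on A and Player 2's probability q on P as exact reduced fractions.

P1 indiff ⇒ q·5+(1-q)·0 = q·3+(1-q)·8 ⇒ q(2) = (1-q)(8) ⇒ q = 4/5
P2 indiff ⇒ p·9+(1-p)·3 = p·5+(1-p)·5 ⇒ p(4) = (1-p)(2) ⇒ p = 1/3

p=1/3, q=4/5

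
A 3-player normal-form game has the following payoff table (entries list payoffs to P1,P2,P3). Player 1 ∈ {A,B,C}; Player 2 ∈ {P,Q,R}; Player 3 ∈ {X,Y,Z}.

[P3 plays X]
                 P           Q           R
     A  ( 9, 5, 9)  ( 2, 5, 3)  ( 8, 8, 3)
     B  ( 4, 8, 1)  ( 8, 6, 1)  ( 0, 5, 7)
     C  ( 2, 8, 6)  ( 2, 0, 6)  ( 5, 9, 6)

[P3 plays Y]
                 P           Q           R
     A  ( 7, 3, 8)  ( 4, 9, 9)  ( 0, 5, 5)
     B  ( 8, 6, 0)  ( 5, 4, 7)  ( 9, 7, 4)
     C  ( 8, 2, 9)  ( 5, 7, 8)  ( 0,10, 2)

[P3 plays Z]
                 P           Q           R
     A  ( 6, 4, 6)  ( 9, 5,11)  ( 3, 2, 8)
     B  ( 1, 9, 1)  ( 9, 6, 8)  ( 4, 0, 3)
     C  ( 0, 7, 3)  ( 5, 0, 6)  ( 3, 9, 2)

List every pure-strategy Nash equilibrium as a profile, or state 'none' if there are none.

(A,P,X): not NE [P2→R gives 8>5]
(A,P,Y): not NE [P1→C gives 8>7; P2→Q gives 9>3; P3→X gives 9>8]
(A,P,Z): not NE [P2→Q gives 5>4; P3→X gives 9>6]
(A,Q,X): not NE [P1→B gives 8>2; P2→R gives 8>5; P3→Z gives 11>3]
(A,Q,Y): not NE [P1→C gives 5>4; P3→Z gives 11>9]
(A,Q,Z): NE
(A,R,X): not NE [P3→Z gives 8>3]
(A,R,Y): not NE [P1→B gives 9>0; P2→Q gives 9>5; P3→Z gives 8>5]
(A,R,Z): not NE [P1→B gives 4>3; P2→Q gives 5>2]
(B,P,X): not NE [P1→A gives 9>4]
(B,P,Y): not NE [P2→R gives 7>6; P3→Z gives 1>0]
(B,P,Z): not NE [P1→A gives 6>1]
(B,Q,X): not NE [P2→P gives 8>6; P3→Z gives 8>1]
(B,Q,Y): not NE [P2→R gives 7>4; P3→Z gives 8>7]
(B,Q,Z): not NE [P2→P gives 9>6]
(B,R,X): not NE [P1→A gives 8>0; P2→P gives 8>5]
(B,R,Y): not NE [P3→X gives 7>4]
(B,R,Z): not NE [P2→P gives 9>0; P3→X gives 7>3]
(C,P,X): not NE [P1→A gives 9>2; P2→R gives 9>8; P3→Y gives 9>6]
(C,P,Y): not NE [P2→R gives 10>2]
(C,P,Z): not NE [P1→A gives 6>0; P2→R gives 9>7; P3→Y gives 9>3]
(C,Q,X): not NE [P1→B gives 8>2; P2→R gives 9>0; P3→Y gives 8>6]
(C,Q,Y): not NE [P2→R gives 10>7]
(C,Q,Z): not NE [P1→B gives 9>5; P2→R gives 9>0; P3→Y gives 8>6]
(C,R,X): not NE [P1→A gives 8>5]
(C,R,Y): not NE [P1→B gives 9>0; P3→X gives 6>2]
(C,R,Z): not NE [P1→B gives 4>3; P3→X gives 6>2]

Nash profiles: (A,Q,Z)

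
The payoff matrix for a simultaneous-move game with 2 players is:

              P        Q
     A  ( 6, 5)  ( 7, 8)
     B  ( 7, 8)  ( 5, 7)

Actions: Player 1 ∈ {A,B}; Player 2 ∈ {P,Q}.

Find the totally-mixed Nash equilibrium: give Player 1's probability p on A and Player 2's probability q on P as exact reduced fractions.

(p,q) = (1/4, 2/3)

P1 indiff ⇒ q·6+(1-q)·7 = q·7+(1-q)·5 ⇒ q(-1) = (1-q)(-2) ⇒ q = 2/3
P2 indiff ⇒ p·5+(1-p)·8 = p·8+(1-p)·7 ⇒ p(-3) = (1-p)(-1) ⇒ p = 1/4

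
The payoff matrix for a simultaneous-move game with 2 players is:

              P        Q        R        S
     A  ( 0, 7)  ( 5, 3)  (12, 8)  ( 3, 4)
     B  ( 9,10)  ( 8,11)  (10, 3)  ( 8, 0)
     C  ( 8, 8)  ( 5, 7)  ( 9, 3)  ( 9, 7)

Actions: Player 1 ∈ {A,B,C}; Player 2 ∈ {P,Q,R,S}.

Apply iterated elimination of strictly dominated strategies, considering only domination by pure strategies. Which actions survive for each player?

P2 drop S (P beats it: A:7>4 B:10>0 C:8>7)
P1 drop C (B beats it: P:9>8 Q:8>5 R:10>9)
P1→{A,B} P2→{P,Q,R}

IESDS → P1:{A,B} P2:{P,Q,R}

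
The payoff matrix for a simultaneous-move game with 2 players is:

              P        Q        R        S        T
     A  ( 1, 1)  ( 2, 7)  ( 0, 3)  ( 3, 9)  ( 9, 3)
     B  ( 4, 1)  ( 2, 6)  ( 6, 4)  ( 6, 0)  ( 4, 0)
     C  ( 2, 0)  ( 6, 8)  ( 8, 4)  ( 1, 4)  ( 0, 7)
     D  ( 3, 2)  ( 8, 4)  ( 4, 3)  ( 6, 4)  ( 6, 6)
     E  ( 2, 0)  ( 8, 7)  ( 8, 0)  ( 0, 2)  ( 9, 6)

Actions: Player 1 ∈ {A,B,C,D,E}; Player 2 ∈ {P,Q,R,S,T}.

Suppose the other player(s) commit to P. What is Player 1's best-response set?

u_1(A vs P) = 1
u_1(B vs P) = 4
u_1(C vs P) = 2
u_1(D vs P) = 3
u_1(E vs P) = 2
max payoff 4 at {B}

argmax u_1 = {B}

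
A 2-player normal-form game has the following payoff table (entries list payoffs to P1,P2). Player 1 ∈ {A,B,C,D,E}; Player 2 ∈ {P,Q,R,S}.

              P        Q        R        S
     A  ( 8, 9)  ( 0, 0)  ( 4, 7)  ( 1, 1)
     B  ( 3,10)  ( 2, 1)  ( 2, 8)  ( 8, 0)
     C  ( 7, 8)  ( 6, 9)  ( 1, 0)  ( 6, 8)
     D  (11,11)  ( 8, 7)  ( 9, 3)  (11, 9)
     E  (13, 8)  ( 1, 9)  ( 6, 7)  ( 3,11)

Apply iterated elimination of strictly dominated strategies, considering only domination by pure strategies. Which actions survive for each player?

P1 drop A (D beats it: P:11>8 Q:8>0 R:9>4 S:11>1)
P1 drop B (D beats it: P:11>3 Q:8>2 R:9>2 S:11>8)
P1 drop C (D beats it: P:11>7 Q:8>6 R:9>1 S:11>6)
P2 drop Q (S beats it: D:9>7 E:11>9)
P2 drop R (P beats it: D:11>3 E:8>7)
P1→{D,E} P2→{P,S}

Remaining: P1:{D,E} P2:{P,S}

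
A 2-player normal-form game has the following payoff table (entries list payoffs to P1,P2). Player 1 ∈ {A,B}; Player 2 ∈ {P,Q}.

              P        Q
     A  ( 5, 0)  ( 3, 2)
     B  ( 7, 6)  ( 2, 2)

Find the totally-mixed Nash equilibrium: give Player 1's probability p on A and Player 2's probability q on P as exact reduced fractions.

P1 indiff ⇒ q·5+(1-q)·3 = q·7+(1-q)·2 ⇒ q(-2) = (1-q)(-1) ⇒ q = 1/3
P2 indiff ⇒ p·0+(1-p)·6 = p·2+(1-p)·2 ⇒ p(-2) = (1-p)(-4) ⇒ p = 2/3

P1 mixes 2/3 on A; P2 mixes 1/3 on P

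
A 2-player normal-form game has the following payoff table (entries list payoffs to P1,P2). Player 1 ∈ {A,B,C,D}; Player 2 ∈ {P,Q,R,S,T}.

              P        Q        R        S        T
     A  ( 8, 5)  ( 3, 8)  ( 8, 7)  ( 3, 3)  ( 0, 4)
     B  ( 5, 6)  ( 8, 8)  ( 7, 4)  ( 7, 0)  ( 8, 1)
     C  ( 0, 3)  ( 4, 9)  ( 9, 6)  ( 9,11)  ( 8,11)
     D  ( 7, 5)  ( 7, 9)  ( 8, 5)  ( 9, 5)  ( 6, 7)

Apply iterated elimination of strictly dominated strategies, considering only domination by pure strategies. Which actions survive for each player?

Survivors P1:{B,C,D} P2:{Q,S,T}

P2 drop P (Q beats it: A:8>5 B:8>6 C:9>3 D:9>5)
P1 drop A (C beats it: Q:4>3 R:9>8 S:9>3 T:8>0)
P2 drop R (Q beats it: B:8>4 C:9>6 D:9>5)
P1→{B,C,D} P2→{Q,S,T}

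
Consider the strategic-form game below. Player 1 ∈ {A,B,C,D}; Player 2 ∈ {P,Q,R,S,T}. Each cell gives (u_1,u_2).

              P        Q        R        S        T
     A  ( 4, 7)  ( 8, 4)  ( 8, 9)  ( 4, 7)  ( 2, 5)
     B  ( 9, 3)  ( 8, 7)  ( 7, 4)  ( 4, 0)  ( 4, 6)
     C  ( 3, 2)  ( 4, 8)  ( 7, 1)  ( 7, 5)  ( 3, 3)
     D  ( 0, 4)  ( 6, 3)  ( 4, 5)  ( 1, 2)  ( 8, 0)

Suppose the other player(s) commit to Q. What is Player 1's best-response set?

u_1(A vs Q) = 8
u_1(B vs Q) = 8
u_1(C vs Q) = 4
u_1(D vs Q) = 6
max payoff 8 at {A,B}

argmax u_1 = {A,B}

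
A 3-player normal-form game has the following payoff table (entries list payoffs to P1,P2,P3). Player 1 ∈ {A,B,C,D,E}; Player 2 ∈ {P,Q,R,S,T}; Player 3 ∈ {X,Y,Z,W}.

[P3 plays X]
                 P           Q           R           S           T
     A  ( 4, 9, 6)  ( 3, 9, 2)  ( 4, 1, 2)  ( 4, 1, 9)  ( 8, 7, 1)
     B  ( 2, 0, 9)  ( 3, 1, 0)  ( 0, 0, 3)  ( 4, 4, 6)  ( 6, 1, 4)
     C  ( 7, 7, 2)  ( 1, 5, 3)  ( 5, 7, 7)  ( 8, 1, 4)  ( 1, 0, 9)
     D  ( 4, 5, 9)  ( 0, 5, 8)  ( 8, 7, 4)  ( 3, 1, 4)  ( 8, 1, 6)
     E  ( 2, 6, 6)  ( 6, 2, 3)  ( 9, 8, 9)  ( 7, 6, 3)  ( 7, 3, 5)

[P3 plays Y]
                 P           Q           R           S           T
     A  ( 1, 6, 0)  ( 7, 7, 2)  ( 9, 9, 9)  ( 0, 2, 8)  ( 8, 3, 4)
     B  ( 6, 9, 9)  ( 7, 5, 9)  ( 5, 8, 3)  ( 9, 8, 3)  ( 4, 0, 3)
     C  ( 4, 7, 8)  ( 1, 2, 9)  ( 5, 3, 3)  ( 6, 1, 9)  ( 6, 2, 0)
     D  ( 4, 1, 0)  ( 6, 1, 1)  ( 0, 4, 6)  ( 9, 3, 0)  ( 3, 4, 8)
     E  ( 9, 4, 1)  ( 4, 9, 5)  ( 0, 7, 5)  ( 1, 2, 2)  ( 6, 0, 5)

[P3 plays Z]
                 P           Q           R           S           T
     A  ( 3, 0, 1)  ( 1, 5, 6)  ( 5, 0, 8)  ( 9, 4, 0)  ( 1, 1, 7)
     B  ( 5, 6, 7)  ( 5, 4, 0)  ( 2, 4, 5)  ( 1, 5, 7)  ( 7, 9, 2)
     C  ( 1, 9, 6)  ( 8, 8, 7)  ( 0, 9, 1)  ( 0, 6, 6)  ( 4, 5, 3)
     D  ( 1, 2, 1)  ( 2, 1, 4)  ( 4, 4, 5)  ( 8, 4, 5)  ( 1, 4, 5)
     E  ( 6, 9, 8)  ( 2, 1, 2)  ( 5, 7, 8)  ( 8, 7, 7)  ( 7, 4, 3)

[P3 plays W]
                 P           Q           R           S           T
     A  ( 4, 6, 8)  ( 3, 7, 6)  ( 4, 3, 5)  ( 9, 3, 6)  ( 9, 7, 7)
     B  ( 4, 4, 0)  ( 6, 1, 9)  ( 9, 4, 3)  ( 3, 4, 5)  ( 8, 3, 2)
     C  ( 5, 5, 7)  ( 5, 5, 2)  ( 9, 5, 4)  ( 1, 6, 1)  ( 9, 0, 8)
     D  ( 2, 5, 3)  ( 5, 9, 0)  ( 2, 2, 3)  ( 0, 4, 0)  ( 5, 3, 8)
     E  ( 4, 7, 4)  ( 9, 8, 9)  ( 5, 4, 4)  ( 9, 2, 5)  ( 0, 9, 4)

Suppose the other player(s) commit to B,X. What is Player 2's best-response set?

P2 best: {S}

u_2(P vs B,X) = 0
u_2(Q vs B,X) = 1
u_2(R vs B,X) = 0
u_2(S vs B,X) = 4
u_2(T vs B,X) = 1
max payoff 4 at {S}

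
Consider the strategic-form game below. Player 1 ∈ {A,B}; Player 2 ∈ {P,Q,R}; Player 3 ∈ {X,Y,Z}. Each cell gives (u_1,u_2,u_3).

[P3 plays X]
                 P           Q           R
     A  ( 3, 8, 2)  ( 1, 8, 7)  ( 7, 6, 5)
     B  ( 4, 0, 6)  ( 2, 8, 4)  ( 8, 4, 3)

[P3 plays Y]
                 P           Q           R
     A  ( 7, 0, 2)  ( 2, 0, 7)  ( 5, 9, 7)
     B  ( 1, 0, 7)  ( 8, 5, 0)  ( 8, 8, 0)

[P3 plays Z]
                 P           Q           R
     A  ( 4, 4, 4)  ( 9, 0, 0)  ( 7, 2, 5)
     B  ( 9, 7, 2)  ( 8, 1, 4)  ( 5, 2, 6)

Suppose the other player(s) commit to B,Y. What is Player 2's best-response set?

P2 best: {R}

u_2(P vs B,Y) = 0
u_2(Q vs B,Y) = 5
u_2(R vs B,Y) = 8
max payoff 8 at {R}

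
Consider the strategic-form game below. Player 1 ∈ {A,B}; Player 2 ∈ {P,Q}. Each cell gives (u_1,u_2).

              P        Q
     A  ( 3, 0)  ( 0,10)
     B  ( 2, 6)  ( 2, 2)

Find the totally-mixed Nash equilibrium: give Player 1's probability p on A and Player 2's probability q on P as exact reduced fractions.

P1 indiff ⇒ q·3+(1-q)·0 = q·2+(1-q)·2 ⇒ q(1) = (1-q)(2) ⇒ q = 2/3
P2 indiff ⇒ p·0+(1-p)·6 = p·10+(1-p)·2 ⇒ p(-10) = (1-p)(-4) ⇒ p = 2/7

p=2/7, q=2/3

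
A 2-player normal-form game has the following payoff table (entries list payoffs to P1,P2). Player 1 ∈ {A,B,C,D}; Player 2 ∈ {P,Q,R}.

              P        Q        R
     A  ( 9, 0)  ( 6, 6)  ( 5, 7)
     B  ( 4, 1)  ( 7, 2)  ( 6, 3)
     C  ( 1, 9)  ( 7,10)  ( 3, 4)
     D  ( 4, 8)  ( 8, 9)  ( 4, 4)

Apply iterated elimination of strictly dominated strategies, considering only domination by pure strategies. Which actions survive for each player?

Survivors P1:{B,D} P2:{Q,R}

P1 drop C (D beats it: P:4>1 Q:8>7 R:4>3)
P2 drop P (Q beats it: A:6>0 B:2>1 D:9>8)
P1 drop A (B beats it: Q:7>6 R:6>5)
P1→{B,D} P2→{Q,R}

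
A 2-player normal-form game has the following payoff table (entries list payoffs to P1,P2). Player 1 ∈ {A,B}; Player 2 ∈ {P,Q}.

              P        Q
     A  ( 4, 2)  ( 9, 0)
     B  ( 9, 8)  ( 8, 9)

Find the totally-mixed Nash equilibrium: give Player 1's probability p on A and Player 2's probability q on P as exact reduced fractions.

P1 indiff ⇒ q·4+(1-q)·9 = q·9+(1-q)·8 ⇒ q(-5) = (1-q)(-1) ⇒ q = 1/6
P2 indiff ⇒ p·2+(1-p)·8 = p·0+(1-p)·9 ⇒ p(2) = (1-p)(1) ⇒ p = 1/3

p=1/3, q=1/6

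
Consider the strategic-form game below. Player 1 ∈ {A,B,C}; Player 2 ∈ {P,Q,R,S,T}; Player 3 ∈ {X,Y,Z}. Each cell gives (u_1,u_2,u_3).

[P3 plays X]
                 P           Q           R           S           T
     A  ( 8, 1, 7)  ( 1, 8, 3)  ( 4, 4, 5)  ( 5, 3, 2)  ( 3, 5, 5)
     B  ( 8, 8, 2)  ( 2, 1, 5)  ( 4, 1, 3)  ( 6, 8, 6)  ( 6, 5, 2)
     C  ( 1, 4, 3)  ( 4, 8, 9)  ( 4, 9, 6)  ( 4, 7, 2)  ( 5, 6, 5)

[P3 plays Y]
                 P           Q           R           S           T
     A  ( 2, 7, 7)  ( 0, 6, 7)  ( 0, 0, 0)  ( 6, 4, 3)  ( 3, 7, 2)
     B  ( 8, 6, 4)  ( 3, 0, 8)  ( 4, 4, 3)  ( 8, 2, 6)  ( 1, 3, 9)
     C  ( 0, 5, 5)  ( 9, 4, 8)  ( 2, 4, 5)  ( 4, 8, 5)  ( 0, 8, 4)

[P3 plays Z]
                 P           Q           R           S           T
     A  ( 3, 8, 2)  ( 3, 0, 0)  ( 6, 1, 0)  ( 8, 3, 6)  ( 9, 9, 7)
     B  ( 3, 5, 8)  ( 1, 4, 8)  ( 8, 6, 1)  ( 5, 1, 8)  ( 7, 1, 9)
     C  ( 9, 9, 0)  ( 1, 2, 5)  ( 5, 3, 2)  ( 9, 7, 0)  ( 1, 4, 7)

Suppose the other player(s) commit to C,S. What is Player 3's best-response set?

P3 best: {Y}

u_3(X vs C,S) = 2
u_3(Y vs C,S) = 5
u_3(Z vs C,S) = 0
max payoff 5 at {Y}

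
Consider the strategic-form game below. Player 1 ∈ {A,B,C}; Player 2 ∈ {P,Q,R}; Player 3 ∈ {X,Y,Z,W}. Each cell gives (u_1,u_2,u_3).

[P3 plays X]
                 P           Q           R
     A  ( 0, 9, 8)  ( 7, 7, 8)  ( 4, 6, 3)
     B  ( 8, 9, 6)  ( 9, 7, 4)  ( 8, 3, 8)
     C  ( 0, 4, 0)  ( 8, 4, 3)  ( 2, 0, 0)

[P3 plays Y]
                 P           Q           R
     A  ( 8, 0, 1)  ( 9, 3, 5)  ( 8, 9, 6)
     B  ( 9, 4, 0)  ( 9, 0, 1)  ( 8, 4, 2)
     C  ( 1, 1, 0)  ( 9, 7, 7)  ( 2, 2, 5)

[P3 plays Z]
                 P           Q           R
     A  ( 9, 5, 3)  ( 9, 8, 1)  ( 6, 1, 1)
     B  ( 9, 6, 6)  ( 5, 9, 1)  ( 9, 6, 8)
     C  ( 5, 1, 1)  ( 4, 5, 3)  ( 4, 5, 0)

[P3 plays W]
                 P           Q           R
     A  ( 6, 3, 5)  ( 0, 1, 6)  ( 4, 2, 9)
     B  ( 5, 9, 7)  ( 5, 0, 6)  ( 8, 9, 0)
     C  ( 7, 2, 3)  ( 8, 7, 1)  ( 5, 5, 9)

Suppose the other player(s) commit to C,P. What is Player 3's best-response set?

P3 best: {W}

u_3(X vs C,P) = 0
u_3(Y vs C,P) = 0
u_3(Z vs C,P) = 1
u_3(W vs C,P) = 3
max payoff 3 at {W}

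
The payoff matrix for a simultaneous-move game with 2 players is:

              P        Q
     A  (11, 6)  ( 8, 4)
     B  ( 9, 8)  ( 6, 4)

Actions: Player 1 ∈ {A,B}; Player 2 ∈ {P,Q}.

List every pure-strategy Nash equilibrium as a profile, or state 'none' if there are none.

PSNE = {(A,P)}

(A,P): NE
(A,Q): not NE [P2→P gives 6>4]
(B,P): not NE [P1→A gives 11>9]
(B,Q): not NE [P1→A gives 8>6; P2→P gives 8>4]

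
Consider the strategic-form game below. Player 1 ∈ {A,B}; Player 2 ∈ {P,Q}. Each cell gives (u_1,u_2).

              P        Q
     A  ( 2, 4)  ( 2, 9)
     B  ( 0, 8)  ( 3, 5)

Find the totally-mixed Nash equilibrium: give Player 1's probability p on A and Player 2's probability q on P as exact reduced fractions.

P1 indiff ⇒ q·2+(1-q)·2 = q·0+(1-q)·3 ⇒ q(2) = (1-q)(1) ⇒ q = 1/3
P2 indiff ⇒ p·4+(1-p)·8 = p·9+(1-p)·5 ⇒ p(-5) = (1-p)(-3) ⇒ p = 3/8

p=3/8, q=1/3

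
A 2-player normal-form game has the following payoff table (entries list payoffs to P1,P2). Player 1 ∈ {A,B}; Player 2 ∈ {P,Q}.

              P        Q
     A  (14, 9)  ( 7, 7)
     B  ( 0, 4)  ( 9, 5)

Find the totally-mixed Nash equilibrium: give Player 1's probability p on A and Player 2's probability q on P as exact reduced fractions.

P1 indiff ⇒ q·14+(1-q)·7 = q·0+(1-q)·9 ⇒ q(14) = (1-q)(2) ⇒ q = 1/8
P2 indiff ⇒ p·9+(1-p)·4 = p·7+(1-p)·5 ⇒ p(2) = (1-p)(1) ⇒ p = 1/3

(p,q) = (1/3, 1/8)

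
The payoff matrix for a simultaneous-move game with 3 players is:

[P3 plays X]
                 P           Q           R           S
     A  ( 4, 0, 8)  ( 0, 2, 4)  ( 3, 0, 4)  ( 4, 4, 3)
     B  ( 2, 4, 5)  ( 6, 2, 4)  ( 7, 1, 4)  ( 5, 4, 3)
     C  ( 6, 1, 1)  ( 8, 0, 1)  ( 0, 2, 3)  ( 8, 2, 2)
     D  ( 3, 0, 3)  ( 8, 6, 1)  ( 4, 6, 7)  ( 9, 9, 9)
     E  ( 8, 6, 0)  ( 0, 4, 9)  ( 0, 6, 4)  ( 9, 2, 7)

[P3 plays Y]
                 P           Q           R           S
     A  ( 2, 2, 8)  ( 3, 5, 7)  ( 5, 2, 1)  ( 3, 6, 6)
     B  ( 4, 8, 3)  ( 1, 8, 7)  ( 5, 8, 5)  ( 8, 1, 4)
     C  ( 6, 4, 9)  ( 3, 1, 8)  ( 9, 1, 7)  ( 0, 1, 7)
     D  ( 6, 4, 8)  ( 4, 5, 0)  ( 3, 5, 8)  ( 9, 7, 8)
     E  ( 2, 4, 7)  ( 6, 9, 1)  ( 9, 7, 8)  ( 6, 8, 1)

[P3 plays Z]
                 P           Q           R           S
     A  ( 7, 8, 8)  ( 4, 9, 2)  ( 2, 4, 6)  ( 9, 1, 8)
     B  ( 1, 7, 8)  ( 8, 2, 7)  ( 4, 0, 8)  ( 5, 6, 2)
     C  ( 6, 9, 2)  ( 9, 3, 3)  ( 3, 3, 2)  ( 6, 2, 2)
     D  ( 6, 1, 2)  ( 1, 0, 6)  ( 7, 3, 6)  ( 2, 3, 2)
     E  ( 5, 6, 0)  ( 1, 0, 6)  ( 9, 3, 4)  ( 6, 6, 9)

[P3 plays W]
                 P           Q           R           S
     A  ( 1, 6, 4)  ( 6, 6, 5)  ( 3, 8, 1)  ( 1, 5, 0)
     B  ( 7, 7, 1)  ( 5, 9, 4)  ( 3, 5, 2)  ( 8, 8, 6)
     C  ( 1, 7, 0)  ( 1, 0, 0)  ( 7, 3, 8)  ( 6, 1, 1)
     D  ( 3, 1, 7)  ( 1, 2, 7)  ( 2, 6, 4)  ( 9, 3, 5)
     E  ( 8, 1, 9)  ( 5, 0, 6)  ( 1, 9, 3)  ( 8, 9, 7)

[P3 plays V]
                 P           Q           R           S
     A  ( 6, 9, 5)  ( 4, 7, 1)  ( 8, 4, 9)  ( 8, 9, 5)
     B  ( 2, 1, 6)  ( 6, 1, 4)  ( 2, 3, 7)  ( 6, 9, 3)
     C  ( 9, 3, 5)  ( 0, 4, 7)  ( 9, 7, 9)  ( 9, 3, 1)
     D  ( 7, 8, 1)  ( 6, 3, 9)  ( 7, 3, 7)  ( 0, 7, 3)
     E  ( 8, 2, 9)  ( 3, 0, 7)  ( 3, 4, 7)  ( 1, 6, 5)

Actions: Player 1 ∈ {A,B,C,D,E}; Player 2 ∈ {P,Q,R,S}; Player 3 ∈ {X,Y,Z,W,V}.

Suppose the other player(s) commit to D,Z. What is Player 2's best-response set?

u_2(P vs D,Z) = 1
u_2(Q vs D,Z) = 0
u_2(R vs D,Z) = 3
u_2(S vs D,Z) = 3
max payoff 3 at {R,S}

BR_2 = {R,S}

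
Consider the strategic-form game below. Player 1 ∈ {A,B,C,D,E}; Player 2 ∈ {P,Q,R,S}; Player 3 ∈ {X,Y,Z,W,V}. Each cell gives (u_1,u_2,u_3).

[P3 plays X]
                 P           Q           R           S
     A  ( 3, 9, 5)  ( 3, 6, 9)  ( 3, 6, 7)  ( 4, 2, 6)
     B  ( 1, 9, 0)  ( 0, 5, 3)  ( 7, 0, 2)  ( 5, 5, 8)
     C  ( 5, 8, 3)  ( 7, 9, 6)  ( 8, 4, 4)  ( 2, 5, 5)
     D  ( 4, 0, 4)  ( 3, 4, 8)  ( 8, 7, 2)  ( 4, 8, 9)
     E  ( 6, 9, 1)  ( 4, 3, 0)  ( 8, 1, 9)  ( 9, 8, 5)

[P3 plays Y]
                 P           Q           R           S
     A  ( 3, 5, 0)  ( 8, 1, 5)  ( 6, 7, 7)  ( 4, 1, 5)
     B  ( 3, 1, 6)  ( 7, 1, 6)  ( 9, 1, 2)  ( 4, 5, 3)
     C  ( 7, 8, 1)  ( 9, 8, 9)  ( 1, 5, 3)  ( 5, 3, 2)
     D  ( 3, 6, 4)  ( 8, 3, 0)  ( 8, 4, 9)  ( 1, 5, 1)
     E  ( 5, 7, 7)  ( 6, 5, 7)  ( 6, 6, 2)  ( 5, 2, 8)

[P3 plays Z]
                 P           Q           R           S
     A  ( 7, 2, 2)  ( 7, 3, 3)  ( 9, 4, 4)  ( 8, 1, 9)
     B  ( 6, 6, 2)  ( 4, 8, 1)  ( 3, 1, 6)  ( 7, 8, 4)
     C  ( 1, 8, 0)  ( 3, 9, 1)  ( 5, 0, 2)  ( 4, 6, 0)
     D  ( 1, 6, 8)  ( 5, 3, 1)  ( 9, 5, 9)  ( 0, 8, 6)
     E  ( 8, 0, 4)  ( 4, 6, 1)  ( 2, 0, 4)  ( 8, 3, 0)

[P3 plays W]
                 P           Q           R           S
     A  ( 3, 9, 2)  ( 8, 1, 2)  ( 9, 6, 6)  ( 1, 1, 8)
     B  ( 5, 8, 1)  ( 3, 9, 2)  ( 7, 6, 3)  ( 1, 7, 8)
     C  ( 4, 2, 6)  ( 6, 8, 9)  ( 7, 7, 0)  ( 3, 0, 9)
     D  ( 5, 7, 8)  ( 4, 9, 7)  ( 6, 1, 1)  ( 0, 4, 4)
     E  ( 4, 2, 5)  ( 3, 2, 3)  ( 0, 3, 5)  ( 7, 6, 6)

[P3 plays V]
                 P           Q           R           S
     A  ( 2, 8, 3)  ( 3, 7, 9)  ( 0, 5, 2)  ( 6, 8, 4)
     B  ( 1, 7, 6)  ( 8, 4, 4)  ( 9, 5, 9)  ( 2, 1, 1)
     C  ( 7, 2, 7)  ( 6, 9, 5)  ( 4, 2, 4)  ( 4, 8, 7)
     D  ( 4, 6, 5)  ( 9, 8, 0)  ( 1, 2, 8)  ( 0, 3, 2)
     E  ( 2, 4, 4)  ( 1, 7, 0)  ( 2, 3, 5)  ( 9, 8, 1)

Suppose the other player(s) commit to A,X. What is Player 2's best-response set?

P2 best: {P}

u_2(P vs A,X) = 9
u_2(Q vs A,X) = 6
u_2(R vs A,X) = 6
u_2(S vs A,X) = 2
max payoff 9 at {P}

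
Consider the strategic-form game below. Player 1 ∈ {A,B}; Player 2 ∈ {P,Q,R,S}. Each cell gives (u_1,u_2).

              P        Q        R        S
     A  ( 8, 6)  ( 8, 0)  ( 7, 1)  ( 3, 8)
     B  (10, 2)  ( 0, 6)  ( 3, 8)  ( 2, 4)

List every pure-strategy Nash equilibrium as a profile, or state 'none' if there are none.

(A,P): not NE [P1→B gives 10>8; P2→S gives 8>6]
(A,Q): not NE [P2→S gives 8>0]
(A,R): not NE [P2→S gives 8>1]
(A,S): NE
(B,P): not NE [P2→R gives 8>2]
(B,Q): not NE [P1→A gives 8>0; P2→R gives 8>6]
(B,R): not NE [P1→A gives 7>3]
(B,S): not NE [P1→A gives 3>2; P2→R gives 8>4]

PSNE = {(A,S)}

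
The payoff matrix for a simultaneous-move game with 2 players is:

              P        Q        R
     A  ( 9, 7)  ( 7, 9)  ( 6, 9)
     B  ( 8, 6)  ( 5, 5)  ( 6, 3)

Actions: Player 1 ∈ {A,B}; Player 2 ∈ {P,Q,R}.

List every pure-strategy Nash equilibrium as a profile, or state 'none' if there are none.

(A,P): not NE [P2→R gives 9>7]
(A,Q): NE
(A,R): NE
(B,P): not NE [P1→A gives 9>8]
(B,Q): not NE [P1→A gives 7>5; P2→P gives 6>5]
(B,R): not NE [P2→P gives 6>3]

NE set: (A,Q), (A,R)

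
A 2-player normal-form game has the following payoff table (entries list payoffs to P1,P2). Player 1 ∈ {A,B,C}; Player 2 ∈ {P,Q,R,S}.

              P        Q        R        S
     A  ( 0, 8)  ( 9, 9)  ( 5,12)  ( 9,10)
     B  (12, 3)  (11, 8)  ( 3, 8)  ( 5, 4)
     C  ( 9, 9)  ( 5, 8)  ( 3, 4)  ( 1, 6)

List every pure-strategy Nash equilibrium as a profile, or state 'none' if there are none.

PSNE = {(A,R), (B,Q)}

(A,P): not NE [P1→B gives 12>0; P2→R gives 12>8]
(A,Q): not NE [P1→B gives 11>9; P2→R gives 12>9]
(A,R): NE
(A,S): not NE [P2→R gives 12>10]
(B,P): not NE [P2→R gives 8>3]
(B,Q): NE
(B,R): not NE [P1→A gives 5>3]
(B,S): not NE [P1→A gives 9>5; P2→R gives 8>4]
(C,P): not NE [P1→B gives 12>9]
(C,Q): not NE [P1→B gives 11>5; P2→P gives 9>8]
(C,R): not NE [P1→A gives 5>3; P2→P gives 9>4]
(C,S): not NE [P1→A gives 9>1; P2→P gives 9>6]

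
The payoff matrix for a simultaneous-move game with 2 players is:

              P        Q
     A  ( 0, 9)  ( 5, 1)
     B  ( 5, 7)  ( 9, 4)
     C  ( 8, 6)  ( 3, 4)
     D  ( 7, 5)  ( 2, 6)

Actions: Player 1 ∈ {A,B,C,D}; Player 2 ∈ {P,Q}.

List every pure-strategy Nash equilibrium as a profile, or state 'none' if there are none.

(A,P): not NE [P1→C gives 8>0]
(A,Q): not NE [P1→B gives 9>5; P2→P gives 9>1]
(B,P): not NE [P1→C gives 8>5]
(B,Q): not NE [P2→P gives 7>4]
(C,P): NE
(C,Q): not NE [P1→B gives 9>3; P2→P gives 6>4]
(D,P): not NE [P1→C gives 8>7; P2→Q gives 6>5]
(D,Q): not NE [P1→B gives 9>2]

PSNE = {(C,P)}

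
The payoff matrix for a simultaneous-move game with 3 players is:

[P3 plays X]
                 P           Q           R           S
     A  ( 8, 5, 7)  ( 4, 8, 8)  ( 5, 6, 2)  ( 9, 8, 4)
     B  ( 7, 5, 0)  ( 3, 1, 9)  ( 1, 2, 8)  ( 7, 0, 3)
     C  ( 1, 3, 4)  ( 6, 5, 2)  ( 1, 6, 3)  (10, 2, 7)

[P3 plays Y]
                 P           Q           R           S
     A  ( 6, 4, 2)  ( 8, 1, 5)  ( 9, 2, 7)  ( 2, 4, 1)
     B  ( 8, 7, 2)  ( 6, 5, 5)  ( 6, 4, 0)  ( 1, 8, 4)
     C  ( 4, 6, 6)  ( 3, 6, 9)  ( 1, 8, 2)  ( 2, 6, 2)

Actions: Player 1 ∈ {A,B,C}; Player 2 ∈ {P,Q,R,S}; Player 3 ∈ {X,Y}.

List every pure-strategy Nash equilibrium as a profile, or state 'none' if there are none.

(A,P,X): not NE [P2→S gives 8>5]
(A,P,Y): not NE [P1→B gives 8>6; P3→X gives 7>2]
(A,Q,X): not NE [P1→C gives 6>4]
(A,Q,Y): not NE [P2→S gives 4>1; P3→X gives 8>5]
(A,R,X): not NE [P2→S gives 8>6; P3→Y gives 7>2]
(A,R,Y): not NE [P2→S gives 4>2]
(A,S,X): not NE [P1→C gives 10>9]
(A,S,Y): not NE [P3→X gives 4>1]
(B,P,X): not NE [P1→A gives 8>7; P3→Y gives 2>0]
(B,P,Y): not NE [P2→S gives 8>7]
(B,Q,X): not NE [P1→C gives 6>3; P2→P gives 5>1]
(B,Q,Y): not NE [P1→A gives 8>6; P2→S gives 8>5; P3→X gives 9>5]
(B,R,X): not NE [P1→A gives 5>1; P2→P gives 5>2]
(B,R,Y): not NE [P1→A gives 9>6; P2→S gives 8>4; P3→X gives 8>0]
(B,S,X): not NE [P1→C gives 10>7; P2→P gives 5>0; P3→Y gives 4>3]
(B,S,Y): not NE [P1→C gives 2>1]
(C,P,X): not NE [P1→A gives 8>1; P2→R gives 6>3; P3→Y gives 6>4]
(C,P,Y): not NE [P1→B gives 8>4; P2→R gives 8>6]
(C,Q,X): not NE [P2→R gives 6>5; P3→Y gives 9>2]
(C,Q,Y): not NE [P1→A gives 8>3; P2→R gives 8>6]
(C,R,X): not NE [P1→A gives 5>1]
(C,R,Y): not NE [P1→A gives 9>1; P3→X gives 3>2]
(C,S,X): not NE [P2→R gives 6>2]
(C,S,Y): not NE [P2→R gives 8>6; P3→X gives 7>2]

Equilibria: none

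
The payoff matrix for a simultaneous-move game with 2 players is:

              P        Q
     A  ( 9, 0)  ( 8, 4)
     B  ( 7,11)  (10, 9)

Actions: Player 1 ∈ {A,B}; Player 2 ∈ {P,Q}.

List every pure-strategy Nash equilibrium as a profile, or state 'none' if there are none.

(A,P): not NE [P2→Q gives 4>0]
(A,Q): not NE [P1→B gives 10>8]
(B,P): not NE [P1→A gives 9>7]
(B,Q): not NE [P2→P gives 11>9]

PSNE: ∅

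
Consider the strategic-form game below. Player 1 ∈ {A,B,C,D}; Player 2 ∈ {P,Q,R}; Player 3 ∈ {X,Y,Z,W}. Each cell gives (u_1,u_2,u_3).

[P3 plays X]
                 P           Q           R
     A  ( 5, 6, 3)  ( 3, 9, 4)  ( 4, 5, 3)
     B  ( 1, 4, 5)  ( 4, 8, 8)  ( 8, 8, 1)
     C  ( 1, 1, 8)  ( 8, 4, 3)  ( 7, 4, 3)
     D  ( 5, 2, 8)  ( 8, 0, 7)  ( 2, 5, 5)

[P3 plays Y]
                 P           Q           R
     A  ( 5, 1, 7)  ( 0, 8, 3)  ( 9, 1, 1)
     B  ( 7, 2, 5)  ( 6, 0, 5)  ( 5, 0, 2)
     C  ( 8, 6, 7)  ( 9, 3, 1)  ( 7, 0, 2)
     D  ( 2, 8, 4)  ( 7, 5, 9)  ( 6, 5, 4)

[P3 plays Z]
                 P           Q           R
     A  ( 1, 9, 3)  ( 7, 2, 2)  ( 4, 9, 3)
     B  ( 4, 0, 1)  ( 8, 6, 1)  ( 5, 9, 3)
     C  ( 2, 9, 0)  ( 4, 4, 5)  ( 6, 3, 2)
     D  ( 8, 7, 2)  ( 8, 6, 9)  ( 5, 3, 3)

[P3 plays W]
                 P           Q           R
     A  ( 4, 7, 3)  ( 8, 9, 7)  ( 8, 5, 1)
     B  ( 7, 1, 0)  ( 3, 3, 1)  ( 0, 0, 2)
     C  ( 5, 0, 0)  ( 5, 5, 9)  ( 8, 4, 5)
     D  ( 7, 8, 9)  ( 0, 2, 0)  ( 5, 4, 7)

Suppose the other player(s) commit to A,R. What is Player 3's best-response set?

u_3(X vs A,R) = 3
u_3(Y vs A,R) = 1
u_3(Z vs A,R) = 3
u_3(W vs A,R) = 1
max payoff 3 at {X,Z}

BR_3 = {X,Z}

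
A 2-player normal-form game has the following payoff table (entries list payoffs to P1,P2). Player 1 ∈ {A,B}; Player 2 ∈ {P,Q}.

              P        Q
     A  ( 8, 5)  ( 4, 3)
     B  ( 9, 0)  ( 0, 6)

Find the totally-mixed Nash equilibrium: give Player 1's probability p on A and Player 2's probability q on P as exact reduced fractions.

(p,q) = (3/4, 4/5)

P1 indiff ⇒ q·8+(1-q)·4 = q·9+(1-q)·0 ⇒ q(-1) = (1-q)(-4) ⇒ q = 4/5
P2 indiff ⇒ p·5+(1-p)·0 = p·3+(1-p)·6 ⇒ p(2) = (1-p)(6) ⇒ p = 3/4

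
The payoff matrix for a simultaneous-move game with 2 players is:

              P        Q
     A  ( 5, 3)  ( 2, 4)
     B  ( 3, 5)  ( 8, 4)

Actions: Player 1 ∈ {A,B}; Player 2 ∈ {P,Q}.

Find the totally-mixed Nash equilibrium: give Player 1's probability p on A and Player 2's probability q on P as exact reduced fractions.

p=1/2, q=3/4

P1 indiff ⇒ q·5+(1-q)·2 = q·3+(1-q)·8 ⇒ q(2) = (1-q)(6) ⇒ q = 3/4
P2 indiff ⇒ p·3+(1-p)·5 = p·4+(1-p)·4 ⇒ p(-1) = (1-p)(-1) ⇒ p = 1/2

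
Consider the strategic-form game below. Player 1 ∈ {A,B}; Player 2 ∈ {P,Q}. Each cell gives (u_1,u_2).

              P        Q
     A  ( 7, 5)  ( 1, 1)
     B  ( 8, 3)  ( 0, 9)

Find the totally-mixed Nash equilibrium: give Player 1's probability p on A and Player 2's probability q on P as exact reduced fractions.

P1 indiff ⇒ q·7+(1-q)·1 = q·8+(1-q)·0 ⇒ q(-1) = (1-q)(-1) ⇒ q = 1/2
P2 indiff ⇒ p·5+(1-p)·3 = p·1+(1-p)·9 ⇒ p(4) = (1-p)(6) ⇒ p = 3/5

(p,q) = (3/5, 1/2)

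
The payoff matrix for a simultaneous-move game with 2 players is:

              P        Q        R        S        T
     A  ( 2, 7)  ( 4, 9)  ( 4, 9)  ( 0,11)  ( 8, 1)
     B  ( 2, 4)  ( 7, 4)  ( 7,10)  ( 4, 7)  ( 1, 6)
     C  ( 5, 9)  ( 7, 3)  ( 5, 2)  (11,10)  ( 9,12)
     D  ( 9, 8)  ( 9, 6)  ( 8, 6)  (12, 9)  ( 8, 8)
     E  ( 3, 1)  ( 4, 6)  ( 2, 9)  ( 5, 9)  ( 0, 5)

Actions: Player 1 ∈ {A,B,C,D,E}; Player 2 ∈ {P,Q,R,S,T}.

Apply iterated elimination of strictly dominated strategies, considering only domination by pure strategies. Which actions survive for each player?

IESDS → P1:{C,D} P2:{S,T}

P1 drop A (C beats it: P:5>2 Q:7>4 R:5>4 S:11>0 T:9>8)
P1 drop B (D beats it: P:9>2 Q:9>7 R:8>7 S:12>4 T:8>1)
P1 drop E (C beats it: P:5>3 Q:7>4 R:5>2 S:11>5 T:9>0)
P2 drop P (S beats it: C:10>9 D:9>8)
P2 drop Q (S beats it: C:10>3 D:9>6)
P2 drop R (S beats it: C:10>2 D:9>6)
P1→{C,D} P2→{S,T}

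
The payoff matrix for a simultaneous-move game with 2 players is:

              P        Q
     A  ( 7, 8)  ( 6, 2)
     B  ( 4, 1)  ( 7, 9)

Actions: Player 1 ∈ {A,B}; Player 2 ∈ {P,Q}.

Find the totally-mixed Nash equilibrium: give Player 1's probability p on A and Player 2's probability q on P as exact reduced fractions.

P1 indiff ⇒ q·7+(1-q)·6 = q·4+(1-q)·7 ⇒ q(3) = (1-q)(1) ⇒ q = 1/4
P2 indiff ⇒ p·8+(1-p)·1 = p·2+(1-p)·9 ⇒ p(6) = (1-p)(8) ⇒ p = 4/7

p=4/7, q=1/4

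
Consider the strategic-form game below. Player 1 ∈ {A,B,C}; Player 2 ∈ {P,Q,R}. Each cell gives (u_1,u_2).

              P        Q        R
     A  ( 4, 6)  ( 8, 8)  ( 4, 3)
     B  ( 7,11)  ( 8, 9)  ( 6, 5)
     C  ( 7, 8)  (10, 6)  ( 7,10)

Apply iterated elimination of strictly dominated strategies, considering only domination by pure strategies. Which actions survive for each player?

P1 drop A (C beats it: P:7>4 Q:10>8 R:7>4)
P2 drop Q (P beats it: B:11>9 C:8>6)
P1→{B,C} P2→{P,R}

Remaining: P1:{B,C} P2:{P,R}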